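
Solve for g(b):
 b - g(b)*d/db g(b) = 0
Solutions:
 g(b) = -sqrt(C1 + b^2)
 g(b) = sqrt(C1 + b^2)


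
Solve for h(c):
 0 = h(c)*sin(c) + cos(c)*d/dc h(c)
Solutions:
 h(c) = C1*cos(c)


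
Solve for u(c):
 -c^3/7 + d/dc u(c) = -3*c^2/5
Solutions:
 u(c) = C1 + c^4/28 - c^3/5


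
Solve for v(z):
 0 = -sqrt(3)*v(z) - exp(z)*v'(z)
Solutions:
 v(z) = C1*exp(sqrt(3)*exp(-z))


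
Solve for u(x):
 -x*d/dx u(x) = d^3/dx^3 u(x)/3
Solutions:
 u(x) = C1 + Integral(C2*airyai(-3^(1/3)*x) + C3*airybi(-3^(1/3)*x), x)


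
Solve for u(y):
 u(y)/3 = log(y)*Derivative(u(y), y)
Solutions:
 u(y) = C1*exp(li(y)/3)


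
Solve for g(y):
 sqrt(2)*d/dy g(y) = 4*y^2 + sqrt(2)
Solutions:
 g(y) = C1 + 2*sqrt(2)*y^3/3 + y


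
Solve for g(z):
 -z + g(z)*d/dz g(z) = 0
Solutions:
 g(z) = -sqrt(C1 + z^2)
 g(z) = sqrt(C1 + z^2)


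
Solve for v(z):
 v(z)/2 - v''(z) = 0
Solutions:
 v(z) = C1*exp(-sqrt(2)*z/2) + C2*exp(sqrt(2)*z/2)


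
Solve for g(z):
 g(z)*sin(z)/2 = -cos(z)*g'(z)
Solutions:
 g(z) = C1*sqrt(cos(z))


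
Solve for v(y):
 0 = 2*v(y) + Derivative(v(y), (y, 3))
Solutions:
 v(y) = C3*exp(-2^(1/3)*y) + (C1*sin(2^(1/3)*sqrt(3)*y/2) + C2*cos(2^(1/3)*sqrt(3)*y/2))*exp(2^(1/3)*y/2)


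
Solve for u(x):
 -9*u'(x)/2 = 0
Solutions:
 u(x) = C1


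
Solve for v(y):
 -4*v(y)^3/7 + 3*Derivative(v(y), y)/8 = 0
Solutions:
 v(y) = -sqrt(42)*sqrt(-1/(C1 + 32*y))/2
 v(y) = sqrt(42)*sqrt(-1/(C1 + 32*y))/2


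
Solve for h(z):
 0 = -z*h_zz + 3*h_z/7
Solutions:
 h(z) = C1 + C2*z^(10/7)


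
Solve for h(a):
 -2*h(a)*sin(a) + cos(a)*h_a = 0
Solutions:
 h(a) = C1/cos(a)^2


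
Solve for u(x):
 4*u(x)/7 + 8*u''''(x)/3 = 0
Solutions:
 u(x) = (C1*sin(6^(1/4)*7^(3/4)*x/14) + C2*cos(6^(1/4)*7^(3/4)*x/14))*exp(-6^(1/4)*7^(3/4)*x/14) + (C3*sin(6^(1/4)*7^(3/4)*x/14) + C4*cos(6^(1/4)*7^(3/4)*x/14))*exp(6^(1/4)*7^(3/4)*x/14)


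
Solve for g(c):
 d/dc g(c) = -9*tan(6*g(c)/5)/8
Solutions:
 g(c) = -5*asin(C1*exp(-27*c/20))/6 + 5*pi/6
 g(c) = 5*asin(C1*exp(-27*c/20))/6


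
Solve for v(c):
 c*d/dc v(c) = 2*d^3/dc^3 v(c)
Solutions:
 v(c) = C1 + Integral(C2*airyai(2^(2/3)*c/2) + C3*airybi(2^(2/3)*c/2), c)


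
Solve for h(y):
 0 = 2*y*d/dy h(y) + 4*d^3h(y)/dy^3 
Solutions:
 h(y) = C1 + Integral(C2*airyai(-2^(2/3)*y/2) + C3*airybi(-2^(2/3)*y/2), y)


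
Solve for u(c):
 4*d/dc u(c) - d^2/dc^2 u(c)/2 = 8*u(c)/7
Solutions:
 u(c) = C1*exp(4*c*(1 - sqrt(42)/7)) + C2*exp(4*c*(sqrt(42)/7 + 1))


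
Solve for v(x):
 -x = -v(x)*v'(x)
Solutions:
 v(x) = -sqrt(C1 + x^2)
 v(x) = sqrt(C1 + x^2)


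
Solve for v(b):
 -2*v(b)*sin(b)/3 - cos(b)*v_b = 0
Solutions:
 v(b) = C1*cos(b)^(2/3)


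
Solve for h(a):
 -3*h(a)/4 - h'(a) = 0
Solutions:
 h(a) = C1*exp(-3*a/4)


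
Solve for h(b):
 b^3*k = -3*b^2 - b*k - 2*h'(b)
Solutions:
 h(b) = C1 - b^4*k/8 - b^3/2 - b^2*k/4


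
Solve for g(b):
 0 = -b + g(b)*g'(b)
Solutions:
 g(b) = -sqrt(C1 + b^2)
 g(b) = sqrt(C1 + b^2)


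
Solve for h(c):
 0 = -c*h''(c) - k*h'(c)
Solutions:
 h(c) = C1 + c^(1 - re(k))*(C2*sin(log(c)*Abs(im(k))) + C3*cos(log(c)*im(k)))


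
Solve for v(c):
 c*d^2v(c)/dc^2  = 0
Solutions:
 v(c) = C1 + C2*c


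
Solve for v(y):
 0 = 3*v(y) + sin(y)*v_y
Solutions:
 v(y) = C1*(cos(y) + 1)^(3/2)/(cos(y) - 1)^(3/2)


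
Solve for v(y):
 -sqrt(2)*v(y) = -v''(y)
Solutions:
 v(y) = C1*exp(-2^(1/4)*y) + C2*exp(2^(1/4)*y)


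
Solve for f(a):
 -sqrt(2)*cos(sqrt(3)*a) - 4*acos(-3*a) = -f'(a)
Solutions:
 f(a) = C1 + 4*a*acos(-3*a) + 4*sqrt(1 - 9*a^2)/3 + sqrt(6)*sin(sqrt(3)*a)/3


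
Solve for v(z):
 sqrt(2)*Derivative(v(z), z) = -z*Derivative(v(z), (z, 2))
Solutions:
 v(z) = C1 + C2*z^(1 - sqrt(2))


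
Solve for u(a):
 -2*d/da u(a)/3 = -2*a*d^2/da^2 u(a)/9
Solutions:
 u(a) = C1 + C2*a^4


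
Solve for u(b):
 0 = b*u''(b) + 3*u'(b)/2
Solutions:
 u(b) = C1 + C2/sqrt(b)


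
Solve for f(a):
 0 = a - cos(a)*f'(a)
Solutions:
 f(a) = C1 + Integral(a/cos(a), a)


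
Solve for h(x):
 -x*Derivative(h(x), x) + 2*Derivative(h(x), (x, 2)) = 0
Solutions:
 h(x) = C1 + C2*erfi(x/2)


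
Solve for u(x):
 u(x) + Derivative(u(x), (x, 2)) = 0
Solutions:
 u(x) = C1*sin(x) + C2*cos(x)


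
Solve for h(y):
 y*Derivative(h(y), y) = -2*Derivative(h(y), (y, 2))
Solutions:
 h(y) = C1 + C2*erf(y/2)


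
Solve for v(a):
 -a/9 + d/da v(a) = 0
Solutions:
 v(a) = C1 + a^2/18


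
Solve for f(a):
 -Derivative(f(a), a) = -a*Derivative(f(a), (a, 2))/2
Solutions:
 f(a) = C1 + C2*a^3


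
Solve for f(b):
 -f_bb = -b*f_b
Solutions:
 f(b) = C1 + C2*erfi(sqrt(2)*b/2)


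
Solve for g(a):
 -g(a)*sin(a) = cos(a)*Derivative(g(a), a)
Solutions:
 g(a) = C1*cos(a)


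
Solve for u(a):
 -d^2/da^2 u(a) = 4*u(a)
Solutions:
 u(a) = C1*sin(2*a) + C2*cos(2*a)


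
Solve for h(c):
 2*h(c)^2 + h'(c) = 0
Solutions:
 h(c) = 1/(C1 + 2*c)


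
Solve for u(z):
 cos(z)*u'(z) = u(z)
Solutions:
 u(z) = C1*sqrt(sin(z) + 1)/sqrt(sin(z) - 1)


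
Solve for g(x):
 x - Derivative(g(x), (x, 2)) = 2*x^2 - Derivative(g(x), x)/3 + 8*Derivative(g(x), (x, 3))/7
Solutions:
 g(x) = C1 + C2*exp(x*(-21 + sqrt(1113))/48) + C3*exp(-x*(21 + sqrt(1113))/48) + 2*x^3 + 33*x^2/2 + 981*x/7


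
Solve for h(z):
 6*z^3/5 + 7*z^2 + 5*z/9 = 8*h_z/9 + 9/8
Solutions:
 h(z) = C1 + 27*z^4/80 + 21*z^3/8 + 5*z^2/16 - 81*z/64


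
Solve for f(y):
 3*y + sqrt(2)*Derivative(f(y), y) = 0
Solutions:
 f(y) = C1 - 3*sqrt(2)*y^2/4


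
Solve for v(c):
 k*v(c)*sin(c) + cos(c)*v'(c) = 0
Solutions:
 v(c) = C1*exp(k*log(cos(c)))


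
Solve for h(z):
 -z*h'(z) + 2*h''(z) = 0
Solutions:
 h(z) = C1 + C2*erfi(z/2)


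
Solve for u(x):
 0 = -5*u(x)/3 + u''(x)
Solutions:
 u(x) = C1*exp(-sqrt(15)*x/3) + C2*exp(sqrt(15)*x/3)


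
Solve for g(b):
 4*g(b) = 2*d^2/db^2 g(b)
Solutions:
 g(b) = C1*exp(-sqrt(2)*b) + C2*exp(sqrt(2)*b)


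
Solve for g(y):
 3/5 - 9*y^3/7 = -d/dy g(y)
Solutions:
 g(y) = C1 + 9*y^4/28 - 3*y/5


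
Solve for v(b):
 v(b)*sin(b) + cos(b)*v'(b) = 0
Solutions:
 v(b) = C1*cos(b)


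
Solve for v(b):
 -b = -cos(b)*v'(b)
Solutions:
 v(b) = C1 + Integral(b/cos(b), b)


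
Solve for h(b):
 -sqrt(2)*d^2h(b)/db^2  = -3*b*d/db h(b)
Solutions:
 h(b) = C1 + C2*erfi(2^(1/4)*sqrt(3)*b/2)


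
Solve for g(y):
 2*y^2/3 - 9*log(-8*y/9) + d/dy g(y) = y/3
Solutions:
 g(y) = C1 - 2*y^3/9 + y^2/6 + 9*y*log(-y) + 9*y*(-2*log(3) - 1 + 3*log(2))


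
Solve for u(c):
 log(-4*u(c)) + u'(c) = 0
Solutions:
 Integral(1/(log(-_y) + 2*log(2)), (_y, u(c))) = C1 - c


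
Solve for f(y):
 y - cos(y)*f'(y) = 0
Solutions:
 f(y) = C1 + Integral(y/cos(y), y)


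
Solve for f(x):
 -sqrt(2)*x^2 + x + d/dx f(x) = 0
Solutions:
 f(x) = C1 + sqrt(2)*x^3/3 - x^2/2


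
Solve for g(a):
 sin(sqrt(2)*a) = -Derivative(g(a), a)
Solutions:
 g(a) = C1 + sqrt(2)*cos(sqrt(2)*a)/2


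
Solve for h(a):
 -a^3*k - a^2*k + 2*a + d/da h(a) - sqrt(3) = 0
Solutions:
 h(a) = C1 + a^4*k/4 + a^3*k/3 - a^2 + sqrt(3)*a


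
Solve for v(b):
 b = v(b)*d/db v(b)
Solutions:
 v(b) = -sqrt(C1 + b^2)
 v(b) = sqrt(C1 + b^2)


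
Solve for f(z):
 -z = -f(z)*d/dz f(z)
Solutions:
 f(z) = -sqrt(C1 + z^2)
 f(z) = sqrt(C1 + z^2)


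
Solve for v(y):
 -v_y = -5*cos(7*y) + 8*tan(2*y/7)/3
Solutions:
 v(y) = C1 + 28*log(cos(2*y/7))/3 + 5*sin(7*y)/7


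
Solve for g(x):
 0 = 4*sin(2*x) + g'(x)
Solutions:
 g(x) = C1 + 2*cos(2*x)


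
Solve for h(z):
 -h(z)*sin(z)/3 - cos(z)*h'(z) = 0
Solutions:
 h(z) = C1*cos(z)^(1/3)


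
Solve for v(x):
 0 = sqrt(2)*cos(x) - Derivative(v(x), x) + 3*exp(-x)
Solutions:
 v(x) = C1 + sqrt(2)*sin(x) - 3*exp(-x)


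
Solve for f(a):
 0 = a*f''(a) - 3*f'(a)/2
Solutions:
 f(a) = C1 + C2*a^(5/2)


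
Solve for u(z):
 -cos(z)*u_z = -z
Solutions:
 u(z) = C1 + Integral(z/cos(z), z)


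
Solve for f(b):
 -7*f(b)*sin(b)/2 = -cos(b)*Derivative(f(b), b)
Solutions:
 f(b) = C1/cos(b)^(7/2)


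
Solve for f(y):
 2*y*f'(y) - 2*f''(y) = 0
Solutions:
 f(y) = C1 + C2*erfi(sqrt(2)*y/2)


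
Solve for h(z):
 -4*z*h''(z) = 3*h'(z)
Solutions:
 h(z) = C1 + C2*z^(1/4)


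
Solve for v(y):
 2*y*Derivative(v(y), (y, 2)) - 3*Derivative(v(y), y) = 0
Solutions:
 v(y) = C1 + C2*y^(5/2)


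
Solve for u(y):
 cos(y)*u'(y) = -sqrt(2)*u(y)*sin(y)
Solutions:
 u(y) = C1*cos(y)^(sqrt(2))


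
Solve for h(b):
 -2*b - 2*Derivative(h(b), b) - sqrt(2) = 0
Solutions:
 h(b) = C1 - b^2/2 - sqrt(2)*b/2


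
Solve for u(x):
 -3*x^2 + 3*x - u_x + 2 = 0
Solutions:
 u(x) = C1 - x^3 + 3*x^2/2 + 2*x


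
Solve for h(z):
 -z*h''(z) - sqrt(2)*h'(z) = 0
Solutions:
 h(z) = C1 + C2*z^(1 - sqrt(2))


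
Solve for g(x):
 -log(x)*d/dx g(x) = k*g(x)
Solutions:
 g(x) = C1*exp(-k*li(x))


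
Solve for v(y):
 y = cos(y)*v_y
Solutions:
 v(y) = C1 + Integral(y/cos(y), y)


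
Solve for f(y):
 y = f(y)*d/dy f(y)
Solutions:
 f(y) = -sqrt(C1 + y^2)
 f(y) = sqrt(C1 + y^2)


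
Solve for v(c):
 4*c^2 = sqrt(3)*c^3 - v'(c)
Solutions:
 v(c) = C1 + sqrt(3)*c^4/4 - 4*c^3/3


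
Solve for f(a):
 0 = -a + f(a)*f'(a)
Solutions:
 f(a) = -sqrt(C1 + a^2)
 f(a) = sqrt(C1 + a^2)


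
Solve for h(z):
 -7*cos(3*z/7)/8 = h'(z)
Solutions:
 h(z) = C1 - 49*sin(3*z/7)/24


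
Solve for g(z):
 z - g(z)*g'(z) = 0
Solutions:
 g(z) = -sqrt(C1 + z^2)
 g(z) = sqrt(C1 + z^2)


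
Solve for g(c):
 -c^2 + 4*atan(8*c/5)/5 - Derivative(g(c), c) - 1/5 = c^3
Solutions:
 g(c) = C1 - c^4/4 - c^3/3 + 4*c*atan(8*c/5)/5 - c/5 - log(64*c^2 + 25)/4


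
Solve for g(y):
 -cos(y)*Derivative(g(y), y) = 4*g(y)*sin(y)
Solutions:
 g(y) = C1*cos(y)^4


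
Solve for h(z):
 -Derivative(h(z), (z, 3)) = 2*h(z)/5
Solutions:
 h(z) = C3*exp(-2^(1/3)*5^(2/3)*z/5) + (C1*sin(2^(1/3)*sqrt(3)*5^(2/3)*z/10) + C2*cos(2^(1/3)*sqrt(3)*5^(2/3)*z/10))*exp(2^(1/3)*5^(2/3)*z/10)


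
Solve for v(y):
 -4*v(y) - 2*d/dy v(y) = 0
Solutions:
 v(y) = C1*exp(-2*y)


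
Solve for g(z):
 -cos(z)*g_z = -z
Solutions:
 g(z) = C1 + Integral(z/cos(z), z)


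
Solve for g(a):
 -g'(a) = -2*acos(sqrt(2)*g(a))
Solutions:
 Integral(1/acos(sqrt(2)*_y), (_y, g(a))) = C1 + 2*a


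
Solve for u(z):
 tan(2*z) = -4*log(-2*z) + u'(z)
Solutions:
 u(z) = C1 + 4*z*log(-z) - 4*z + 4*z*log(2) - log(cos(2*z))/2


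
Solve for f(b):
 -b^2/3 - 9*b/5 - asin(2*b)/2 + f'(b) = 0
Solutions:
 f(b) = C1 + b^3/9 + 9*b^2/10 + b*asin(2*b)/2 + sqrt(1 - 4*b^2)/4


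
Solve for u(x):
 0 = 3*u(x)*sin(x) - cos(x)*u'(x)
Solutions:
 u(x) = C1/cos(x)^3


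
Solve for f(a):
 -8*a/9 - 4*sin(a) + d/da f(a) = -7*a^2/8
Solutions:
 f(a) = C1 - 7*a^3/24 + 4*a^2/9 - 4*cos(a)


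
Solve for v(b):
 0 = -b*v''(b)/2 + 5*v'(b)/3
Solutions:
 v(b) = C1 + C2*b^(13/3)


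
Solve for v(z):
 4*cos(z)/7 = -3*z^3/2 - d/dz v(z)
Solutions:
 v(z) = C1 - 3*z^4/8 - 4*sin(z)/7


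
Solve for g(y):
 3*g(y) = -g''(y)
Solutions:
 g(y) = C1*sin(sqrt(3)*y) + C2*cos(sqrt(3)*y)


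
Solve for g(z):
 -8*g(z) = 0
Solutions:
 g(z) = 0


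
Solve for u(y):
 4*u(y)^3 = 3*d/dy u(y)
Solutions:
 u(y) = -sqrt(6)*sqrt(-1/(C1 + 4*y))/2
 u(y) = sqrt(6)*sqrt(-1/(C1 + 4*y))/2


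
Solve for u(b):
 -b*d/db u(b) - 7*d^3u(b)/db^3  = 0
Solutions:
 u(b) = C1 + Integral(C2*airyai(-7^(2/3)*b/7) + C3*airybi(-7^(2/3)*b/7), b)


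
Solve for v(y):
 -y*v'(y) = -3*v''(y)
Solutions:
 v(y) = C1 + C2*erfi(sqrt(6)*y/6)


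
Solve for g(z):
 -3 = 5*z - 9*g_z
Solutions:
 g(z) = C1 + 5*z^2/18 + z/3


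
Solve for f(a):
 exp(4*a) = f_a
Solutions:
 f(a) = C1 + exp(4*a)/4


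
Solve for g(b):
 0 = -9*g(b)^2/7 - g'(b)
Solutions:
 g(b) = 7/(C1 + 9*b)


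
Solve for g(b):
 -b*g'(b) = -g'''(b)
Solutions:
 g(b) = C1 + Integral(C2*airyai(b) + C3*airybi(b), b)


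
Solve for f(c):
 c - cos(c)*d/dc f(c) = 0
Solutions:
 f(c) = C1 + Integral(c/cos(c), c)


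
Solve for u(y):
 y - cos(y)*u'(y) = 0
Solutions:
 u(y) = C1 + Integral(y/cos(y), y)


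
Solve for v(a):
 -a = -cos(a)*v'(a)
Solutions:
 v(a) = C1 + Integral(a/cos(a), a)


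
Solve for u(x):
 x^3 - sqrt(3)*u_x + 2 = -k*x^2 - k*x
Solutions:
 u(x) = C1 + sqrt(3)*k*x^3/9 + sqrt(3)*k*x^2/6 + sqrt(3)*x^4/12 + 2*sqrt(3)*x/3


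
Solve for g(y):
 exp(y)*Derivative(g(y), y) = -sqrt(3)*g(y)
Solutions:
 g(y) = C1*exp(sqrt(3)*exp(-y))


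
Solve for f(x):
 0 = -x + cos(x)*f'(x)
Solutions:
 f(x) = C1 + Integral(x/cos(x), x)


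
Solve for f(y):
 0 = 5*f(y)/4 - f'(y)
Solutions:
 f(y) = C1*exp(5*y/4)


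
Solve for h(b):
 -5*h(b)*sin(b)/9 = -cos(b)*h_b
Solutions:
 h(b) = C1/cos(b)^(5/9)


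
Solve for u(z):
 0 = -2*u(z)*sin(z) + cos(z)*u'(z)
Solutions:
 u(z) = C1/cos(z)^2


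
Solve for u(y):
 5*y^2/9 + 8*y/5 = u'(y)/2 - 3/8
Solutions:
 u(y) = C1 + 10*y^3/27 + 8*y^2/5 + 3*y/4


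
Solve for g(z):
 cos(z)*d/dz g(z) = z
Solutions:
 g(z) = C1 + Integral(z/cos(z), z)


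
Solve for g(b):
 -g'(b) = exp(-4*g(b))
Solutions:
 g(b) = log(-I*(C1 - 4*b)^(1/4))
 g(b) = log(I*(C1 - 4*b)^(1/4))
 g(b) = log(-(C1 - 4*b)^(1/4))
 g(b) = log(C1 - 4*b)/4


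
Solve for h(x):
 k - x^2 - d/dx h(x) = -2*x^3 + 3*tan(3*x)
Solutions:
 h(x) = C1 + k*x + x^4/2 - x^3/3 + log(cos(3*x))


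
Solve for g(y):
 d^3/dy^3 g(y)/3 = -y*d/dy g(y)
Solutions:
 g(y) = C1 + Integral(C2*airyai(-3^(1/3)*y) + C3*airybi(-3^(1/3)*y), y)


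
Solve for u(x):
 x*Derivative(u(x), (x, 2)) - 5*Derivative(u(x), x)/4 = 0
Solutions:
 u(x) = C1 + C2*x^(9/4)


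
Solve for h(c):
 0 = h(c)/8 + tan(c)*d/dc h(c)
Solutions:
 h(c) = C1/sin(c)^(1/8)


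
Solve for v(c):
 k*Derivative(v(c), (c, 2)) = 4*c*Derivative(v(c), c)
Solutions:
 v(c) = C1 + C2*erf(sqrt(2)*c*sqrt(-1/k))/sqrt(-1/k)


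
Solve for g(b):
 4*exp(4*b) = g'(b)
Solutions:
 g(b) = C1 + exp(4*b)


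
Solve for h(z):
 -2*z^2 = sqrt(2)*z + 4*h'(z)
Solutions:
 h(z) = C1 - z^3/6 - sqrt(2)*z^2/8


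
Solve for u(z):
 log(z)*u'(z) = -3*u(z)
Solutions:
 u(z) = C1*exp(-3*li(z))


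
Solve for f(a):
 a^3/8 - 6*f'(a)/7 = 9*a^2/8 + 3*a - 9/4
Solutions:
 f(a) = C1 + 7*a^4/192 - 7*a^3/16 - 7*a^2/4 + 21*a/8


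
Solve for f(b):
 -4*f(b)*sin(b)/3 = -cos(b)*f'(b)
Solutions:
 f(b) = C1/cos(b)^(4/3)


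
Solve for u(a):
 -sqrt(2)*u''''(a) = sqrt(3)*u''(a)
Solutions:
 u(a) = C1 + C2*a + C3*sin(2^(3/4)*3^(1/4)*a/2) + C4*cos(2^(3/4)*3^(1/4)*a/2)


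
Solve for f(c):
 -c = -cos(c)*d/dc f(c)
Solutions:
 f(c) = C1 + Integral(c/cos(c), c)


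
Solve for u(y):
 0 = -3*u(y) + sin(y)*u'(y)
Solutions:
 u(y) = C1*(cos(y) - 1)^(3/2)/(cos(y) + 1)^(3/2)


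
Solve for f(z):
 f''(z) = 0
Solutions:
 f(z) = C1 + C2*z


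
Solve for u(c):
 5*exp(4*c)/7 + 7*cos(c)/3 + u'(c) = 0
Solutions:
 u(c) = C1 - 5*exp(4*c)/28 - 7*sin(c)/3


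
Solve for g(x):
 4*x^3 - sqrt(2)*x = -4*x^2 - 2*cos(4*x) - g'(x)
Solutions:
 g(x) = C1 - x^4 - 4*x^3/3 + sqrt(2)*x^2/2 - sin(4*x)/2


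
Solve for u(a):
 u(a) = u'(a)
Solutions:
 u(a) = C1*exp(a)


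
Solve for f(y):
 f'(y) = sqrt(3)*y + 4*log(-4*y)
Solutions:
 f(y) = C1 + sqrt(3)*y^2/2 + 4*y*log(-y) + 4*y*(-1 + 2*log(2))


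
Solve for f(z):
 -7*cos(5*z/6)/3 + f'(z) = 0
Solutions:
 f(z) = C1 + 14*sin(5*z/6)/5


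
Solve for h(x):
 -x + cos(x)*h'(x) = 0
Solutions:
 h(x) = C1 + Integral(x/cos(x), x)


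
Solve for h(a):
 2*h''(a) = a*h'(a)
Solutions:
 h(a) = C1 + C2*erfi(a/2)


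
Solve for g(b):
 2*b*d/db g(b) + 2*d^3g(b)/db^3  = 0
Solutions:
 g(b) = C1 + Integral(C2*airyai(-b) + C3*airybi(-b), b)


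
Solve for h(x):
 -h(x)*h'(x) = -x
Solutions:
 h(x) = -sqrt(C1 + x^2)
 h(x) = sqrt(C1 + x^2)


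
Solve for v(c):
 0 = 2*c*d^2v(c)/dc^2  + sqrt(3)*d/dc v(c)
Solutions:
 v(c) = C1 + C2*c^(1 - sqrt(3)/2)


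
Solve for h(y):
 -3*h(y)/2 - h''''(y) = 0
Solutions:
 h(y) = (C1*sin(6^(1/4)*y/2) + C2*cos(6^(1/4)*y/2))*exp(-6^(1/4)*y/2) + (C3*sin(6^(1/4)*y/2) + C4*cos(6^(1/4)*y/2))*exp(6^(1/4)*y/2)


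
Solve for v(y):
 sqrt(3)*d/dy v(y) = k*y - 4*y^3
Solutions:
 v(y) = C1 + sqrt(3)*k*y^2/6 - sqrt(3)*y^4/3


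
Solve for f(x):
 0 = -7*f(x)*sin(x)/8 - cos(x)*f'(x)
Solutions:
 f(x) = C1*cos(x)^(7/8)


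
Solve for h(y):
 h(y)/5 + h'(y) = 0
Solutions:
 h(y) = C1*exp(-y/5)


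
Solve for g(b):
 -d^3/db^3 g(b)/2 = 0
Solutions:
 g(b) = C1 + C2*b + C3*b^2


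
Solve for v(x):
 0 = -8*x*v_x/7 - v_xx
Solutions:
 v(x) = C1 + C2*erf(2*sqrt(7)*x/7)


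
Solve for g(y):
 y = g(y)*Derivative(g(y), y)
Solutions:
 g(y) = -sqrt(C1 + y^2)
 g(y) = sqrt(C1 + y^2)


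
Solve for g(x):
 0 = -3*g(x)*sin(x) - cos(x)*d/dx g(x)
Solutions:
 g(x) = C1*cos(x)^3


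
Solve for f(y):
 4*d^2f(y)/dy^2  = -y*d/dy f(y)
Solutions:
 f(y) = C1 + C2*erf(sqrt(2)*y/4)


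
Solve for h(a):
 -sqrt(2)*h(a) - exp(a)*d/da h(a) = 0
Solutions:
 h(a) = C1*exp(sqrt(2)*exp(-a))


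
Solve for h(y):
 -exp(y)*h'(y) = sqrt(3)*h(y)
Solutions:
 h(y) = C1*exp(sqrt(3)*exp(-y))


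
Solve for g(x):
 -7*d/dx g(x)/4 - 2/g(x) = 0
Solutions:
 g(x) = -sqrt(C1 - 112*x)/7
 g(x) = sqrt(C1 - 112*x)/7


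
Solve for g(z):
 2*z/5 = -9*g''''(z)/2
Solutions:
 g(z) = C1 + C2*z + C3*z^2 + C4*z^3 - z^5/1350


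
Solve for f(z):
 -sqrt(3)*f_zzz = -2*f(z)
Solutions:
 f(z) = C3*exp(2^(1/3)*3^(5/6)*z/3) + (C1*sin(6^(1/3)*z/2) + C2*cos(6^(1/3)*z/2))*exp(-2^(1/3)*3^(5/6)*z/6)


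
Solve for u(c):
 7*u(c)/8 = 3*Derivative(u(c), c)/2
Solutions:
 u(c) = C1*exp(7*c/12)


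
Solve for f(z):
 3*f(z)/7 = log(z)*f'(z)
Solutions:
 f(z) = C1*exp(3*li(z)/7)


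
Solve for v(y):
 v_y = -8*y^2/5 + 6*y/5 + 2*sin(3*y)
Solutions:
 v(y) = C1 - 8*y^3/15 + 3*y^2/5 - 2*cos(3*y)/3


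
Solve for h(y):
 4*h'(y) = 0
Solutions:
 h(y) = C1


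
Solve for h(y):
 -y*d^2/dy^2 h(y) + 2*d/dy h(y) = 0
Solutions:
 h(y) = C1 + C2*y^3


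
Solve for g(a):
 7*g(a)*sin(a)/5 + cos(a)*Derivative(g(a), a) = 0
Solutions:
 g(a) = C1*cos(a)^(7/5)


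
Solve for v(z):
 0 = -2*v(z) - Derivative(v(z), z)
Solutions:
 v(z) = C1*exp(-2*z)


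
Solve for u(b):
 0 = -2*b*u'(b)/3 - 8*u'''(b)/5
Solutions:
 u(b) = C1 + Integral(C2*airyai(-90^(1/3)*b/6) + C3*airybi(-90^(1/3)*b/6), b)


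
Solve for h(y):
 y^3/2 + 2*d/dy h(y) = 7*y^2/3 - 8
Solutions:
 h(y) = C1 - y^4/16 + 7*y^3/18 - 4*y


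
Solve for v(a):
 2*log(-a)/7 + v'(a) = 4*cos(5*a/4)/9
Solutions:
 v(a) = C1 - 2*a*log(-a)/7 + 2*a/7 + 16*sin(5*a/4)/45


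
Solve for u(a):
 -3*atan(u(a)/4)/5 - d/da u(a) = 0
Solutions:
 Integral(1/atan(_y/4), (_y, u(a))) = C1 - 3*a/5


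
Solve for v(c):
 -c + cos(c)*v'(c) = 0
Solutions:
 v(c) = C1 + Integral(c/cos(c), c)


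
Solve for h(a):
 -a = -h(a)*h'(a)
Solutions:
 h(a) = -sqrt(C1 + a^2)
 h(a) = sqrt(C1 + a^2)


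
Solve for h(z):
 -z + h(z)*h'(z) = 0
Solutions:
 h(z) = -sqrt(C1 + z^2)
 h(z) = sqrt(C1 + z^2)


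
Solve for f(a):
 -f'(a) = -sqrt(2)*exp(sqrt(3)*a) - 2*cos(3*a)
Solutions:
 f(a) = C1 + sqrt(6)*exp(sqrt(3)*a)/3 + 2*sin(3*a)/3


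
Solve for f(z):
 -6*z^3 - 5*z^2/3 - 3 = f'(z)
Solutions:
 f(z) = C1 - 3*z^4/2 - 5*z^3/9 - 3*z


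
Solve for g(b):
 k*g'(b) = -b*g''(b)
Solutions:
 g(b) = C1 + b^(1 - re(k))*(C2*sin(log(b)*Abs(im(k))) + C3*cos(log(b)*im(k)))


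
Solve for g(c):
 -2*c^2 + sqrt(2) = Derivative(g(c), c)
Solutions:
 g(c) = C1 - 2*c^3/3 + sqrt(2)*c


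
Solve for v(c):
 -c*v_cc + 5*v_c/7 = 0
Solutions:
 v(c) = C1 + C2*c^(12/7)


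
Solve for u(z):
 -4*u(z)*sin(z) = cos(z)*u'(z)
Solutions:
 u(z) = C1*cos(z)^4


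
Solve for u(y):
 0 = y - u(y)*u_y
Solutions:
 u(y) = -sqrt(C1 + y^2)
 u(y) = sqrt(C1 + y^2)


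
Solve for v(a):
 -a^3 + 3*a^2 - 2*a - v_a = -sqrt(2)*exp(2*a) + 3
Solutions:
 v(a) = C1 - a^4/4 + a^3 - a^2 - 3*a + sqrt(2)*exp(2*a)/2


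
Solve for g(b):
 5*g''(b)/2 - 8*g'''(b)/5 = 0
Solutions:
 g(b) = C1 + C2*b + C3*exp(25*b/16)


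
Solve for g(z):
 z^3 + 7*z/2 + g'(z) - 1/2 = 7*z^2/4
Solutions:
 g(z) = C1 - z^4/4 + 7*z^3/12 - 7*z^2/4 + z/2


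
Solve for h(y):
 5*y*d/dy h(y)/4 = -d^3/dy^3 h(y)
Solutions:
 h(y) = C1 + Integral(C2*airyai(-10^(1/3)*y/2) + C3*airybi(-10^(1/3)*y/2), y)


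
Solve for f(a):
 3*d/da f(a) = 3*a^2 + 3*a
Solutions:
 f(a) = C1 + a^3/3 + a^2/2


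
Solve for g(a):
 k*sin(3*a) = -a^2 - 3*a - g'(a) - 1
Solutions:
 g(a) = C1 - a^3/3 - 3*a^2/2 - a + k*cos(3*a)/3


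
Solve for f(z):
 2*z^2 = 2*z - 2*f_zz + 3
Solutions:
 f(z) = C1 + C2*z - z^4/12 + z^3/6 + 3*z^2/4


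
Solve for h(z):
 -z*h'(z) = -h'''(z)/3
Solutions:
 h(z) = C1 + Integral(C2*airyai(3^(1/3)*z) + C3*airybi(3^(1/3)*z), z)


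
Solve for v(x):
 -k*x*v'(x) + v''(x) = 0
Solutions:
 v(x) = Piecewise((-sqrt(2)*sqrt(pi)*C1*erf(sqrt(2)*x*sqrt(-k)/2)/(2*sqrt(-k)) - C2, (k > 0) | (k < 0)), (-C1*x - C2, True))


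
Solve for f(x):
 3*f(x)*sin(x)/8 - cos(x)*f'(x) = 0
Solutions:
 f(x) = C1/cos(x)^(3/8)


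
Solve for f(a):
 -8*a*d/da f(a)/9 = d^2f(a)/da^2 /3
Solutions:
 f(a) = C1 + C2*erf(2*sqrt(3)*a/3)


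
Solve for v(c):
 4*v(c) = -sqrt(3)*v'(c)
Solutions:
 v(c) = C1*exp(-4*sqrt(3)*c/3)


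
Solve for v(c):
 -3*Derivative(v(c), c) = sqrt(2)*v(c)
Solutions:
 v(c) = C1*exp(-sqrt(2)*c/3)


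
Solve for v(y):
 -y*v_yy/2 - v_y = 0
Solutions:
 v(y) = C1 + C2/y


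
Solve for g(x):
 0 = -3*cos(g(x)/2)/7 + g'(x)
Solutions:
 -3*x/7 - log(sin(g(x)/2) - 1) + log(sin(g(x)/2) + 1) = C1


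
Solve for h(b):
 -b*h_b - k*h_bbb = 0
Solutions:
 h(b) = C1 + Integral(C2*airyai(b*(-1/k)^(1/3)) + C3*airybi(b*(-1/k)^(1/3)), b)


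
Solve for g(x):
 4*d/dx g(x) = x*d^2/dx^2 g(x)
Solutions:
 g(x) = C1 + C2*x^5


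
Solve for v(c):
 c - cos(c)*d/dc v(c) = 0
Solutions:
 v(c) = C1 + Integral(c/cos(c), c)


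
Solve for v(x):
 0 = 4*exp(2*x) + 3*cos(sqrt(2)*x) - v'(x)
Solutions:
 v(x) = C1 + 2*exp(2*x) + 3*sqrt(2)*sin(sqrt(2)*x)/2


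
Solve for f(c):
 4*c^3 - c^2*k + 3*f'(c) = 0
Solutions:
 f(c) = C1 - c^4/3 + c^3*k/9


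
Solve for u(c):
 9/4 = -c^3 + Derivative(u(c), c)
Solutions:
 u(c) = C1 + c^4/4 + 9*c/4


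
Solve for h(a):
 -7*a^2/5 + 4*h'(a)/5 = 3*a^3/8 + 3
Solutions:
 h(a) = C1 + 15*a^4/128 + 7*a^3/12 + 15*a/4


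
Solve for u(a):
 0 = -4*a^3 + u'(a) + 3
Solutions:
 u(a) = C1 + a^4 - 3*a


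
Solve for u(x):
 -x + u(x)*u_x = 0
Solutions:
 u(x) = -sqrt(C1 + x^2)
 u(x) = sqrt(C1 + x^2)


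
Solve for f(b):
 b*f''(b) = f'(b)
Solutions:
 f(b) = C1 + C2*b^2


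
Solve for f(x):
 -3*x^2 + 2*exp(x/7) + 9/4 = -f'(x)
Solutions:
 f(x) = C1 + x^3 - 9*x/4 - 14*exp(x/7)


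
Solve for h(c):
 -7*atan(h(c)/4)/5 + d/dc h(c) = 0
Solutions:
 Integral(1/atan(_y/4), (_y, h(c))) = C1 + 7*c/5


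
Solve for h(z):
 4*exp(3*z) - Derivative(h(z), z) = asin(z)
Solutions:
 h(z) = C1 - z*asin(z) - sqrt(1 - z^2) + 4*exp(3*z)/3


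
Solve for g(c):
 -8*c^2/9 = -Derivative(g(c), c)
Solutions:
 g(c) = C1 + 8*c^3/27


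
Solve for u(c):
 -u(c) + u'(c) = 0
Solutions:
 u(c) = C1*exp(c)


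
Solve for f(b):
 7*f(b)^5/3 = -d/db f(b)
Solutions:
 f(b) = -3^(1/4)*(1/(C1 + 28*b))^(1/4)
 f(b) = 3^(1/4)*(1/(C1 + 28*b))^(1/4)
 f(b) = -3^(1/4)*I*(1/(C1 + 28*b))^(1/4)
 f(b) = 3^(1/4)*I*(1/(C1 + 28*b))^(1/4)


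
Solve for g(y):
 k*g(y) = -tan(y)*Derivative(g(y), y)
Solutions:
 g(y) = C1*exp(-k*log(sin(y)))


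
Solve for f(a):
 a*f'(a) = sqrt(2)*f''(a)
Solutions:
 f(a) = C1 + C2*erfi(2^(1/4)*a/2)


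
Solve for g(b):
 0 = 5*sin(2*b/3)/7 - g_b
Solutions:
 g(b) = C1 - 15*cos(2*b/3)/14


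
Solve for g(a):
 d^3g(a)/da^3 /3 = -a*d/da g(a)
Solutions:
 g(a) = C1 + Integral(C2*airyai(-3^(1/3)*a) + C3*airybi(-3^(1/3)*a), a)


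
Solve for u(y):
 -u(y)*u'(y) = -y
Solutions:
 u(y) = -sqrt(C1 + y^2)
 u(y) = sqrt(C1 + y^2)


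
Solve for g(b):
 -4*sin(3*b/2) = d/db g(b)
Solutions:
 g(b) = C1 + 8*cos(3*b/2)/3


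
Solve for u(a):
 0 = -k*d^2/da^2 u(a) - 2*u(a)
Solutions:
 u(a) = C1*exp(-sqrt(2)*a*sqrt(-1/k)) + C2*exp(sqrt(2)*a*sqrt(-1/k))


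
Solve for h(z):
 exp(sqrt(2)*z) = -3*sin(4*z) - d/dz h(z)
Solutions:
 h(z) = C1 - sqrt(2)*exp(sqrt(2)*z)/2 + 3*cos(4*z)/4


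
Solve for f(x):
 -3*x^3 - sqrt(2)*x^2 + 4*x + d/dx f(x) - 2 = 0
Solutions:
 f(x) = C1 + 3*x^4/4 + sqrt(2)*x^3/3 - 2*x^2 + 2*x


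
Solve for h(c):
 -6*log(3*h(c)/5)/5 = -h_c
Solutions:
 -5*Integral(1/(log(_y) - log(5) + log(3)), (_y, h(c)))/6 = C1 - c


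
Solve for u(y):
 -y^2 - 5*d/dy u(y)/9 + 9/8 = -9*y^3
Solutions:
 u(y) = C1 + 81*y^4/20 - 3*y^3/5 + 81*y/40


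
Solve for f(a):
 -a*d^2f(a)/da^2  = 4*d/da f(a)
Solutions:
 f(a) = C1 + C2/a^3


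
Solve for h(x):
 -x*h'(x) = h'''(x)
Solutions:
 h(x) = C1 + Integral(C2*airyai(-x) + C3*airybi(-x), x)


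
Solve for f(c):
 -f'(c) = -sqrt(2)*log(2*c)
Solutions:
 f(c) = C1 + sqrt(2)*c*log(c) - sqrt(2)*c + sqrt(2)*c*log(2)


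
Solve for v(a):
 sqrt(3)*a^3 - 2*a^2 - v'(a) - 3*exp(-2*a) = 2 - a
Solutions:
 v(a) = C1 + sqrt(3)*a^4/4 - 2*a^3/3 + a^2/2 - 2*a + 3*exp(-2*a)/2


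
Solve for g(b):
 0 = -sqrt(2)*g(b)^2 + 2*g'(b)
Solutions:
 g(b) = -2/(C1 + sqrt(2)*b)


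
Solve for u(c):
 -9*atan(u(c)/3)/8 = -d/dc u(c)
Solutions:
 Integral(1/atan(_y/3), (_y, u(c))) = C1 + 9*c/8


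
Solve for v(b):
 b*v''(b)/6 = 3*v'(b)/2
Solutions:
 v(b) = C1 + C2*b^10


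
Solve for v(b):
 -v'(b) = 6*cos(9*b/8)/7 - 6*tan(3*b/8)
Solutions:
 v(b) = C1 - 16*log(cos(3*b/8)) - 16*sin(9*b/8)/21


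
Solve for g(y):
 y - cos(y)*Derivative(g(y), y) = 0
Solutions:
 g(y) = C1 + Integral(y/cos(y), y)


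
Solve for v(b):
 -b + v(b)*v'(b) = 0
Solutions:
 v(b) = -sqrt(C1 + b^2)
 v(b) = sqrt(C1 + b^2)


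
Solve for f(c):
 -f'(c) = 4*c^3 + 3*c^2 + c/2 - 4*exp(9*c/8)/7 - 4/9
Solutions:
 f(c) = C1 - c^4 - c^3 - c^2/4 + 4*c/9 + 32*exp(9*c/8)/63


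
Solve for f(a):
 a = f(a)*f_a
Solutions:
 f(a) = -sqrt(C1 + a^2)
 f(a) = sqrt(C1 + a^2)


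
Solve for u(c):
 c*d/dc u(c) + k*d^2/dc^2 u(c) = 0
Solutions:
 u(c) = C1 + C2*sqrt(k)*erf(sqrt(2)*c*sqrt(1/k)/2)


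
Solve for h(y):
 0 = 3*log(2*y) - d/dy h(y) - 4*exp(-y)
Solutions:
 h(y) = C1 + 3*y*log(y) + 3*y*(-1 + log(2)) + 4*exp(-y)


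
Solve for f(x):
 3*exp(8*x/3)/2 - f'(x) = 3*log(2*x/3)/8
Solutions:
 f(x) = C1 - 3*x*log(x)/8 + 3*x*(-log(2) + 1 + log(3))/8 + 9*exp(8*x/3)/16


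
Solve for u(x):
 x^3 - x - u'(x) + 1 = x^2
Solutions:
 u(x) = C1 + x^4/4 - x^3/3 - x^2/2 + x


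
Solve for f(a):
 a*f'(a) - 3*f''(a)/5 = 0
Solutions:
 f(a) = C1 + C2*erfi(sqrt(30)*a/6)


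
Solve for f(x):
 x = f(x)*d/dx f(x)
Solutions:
 f(x) = -sqrt(C1 + x^2)
 f(x) = sqrt(C1 + x^2)


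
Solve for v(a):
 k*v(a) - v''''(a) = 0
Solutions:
 v(a) = C1*exp(-a*k^(1/4)) + C2*exp(a*k^(1/4)) + C3*exp(-I*a*k^(1/4)) + C4*exp(I*a*k^(1/4))


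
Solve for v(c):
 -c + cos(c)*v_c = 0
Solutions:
 v(c) = C1 + Integral(c/cos(c), c)


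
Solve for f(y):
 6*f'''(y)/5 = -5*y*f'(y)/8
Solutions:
 f(y) = C1 + Integral(C2*airyai(-30^(2/3)*y/12) + C3*airybi(-30^(2/3)*y/12), y)


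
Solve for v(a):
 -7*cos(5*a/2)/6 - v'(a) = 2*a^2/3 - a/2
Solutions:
 v(a) = C1 - 2*a^3/9 + a^2/4 - 7*sin(5*a/2)/15


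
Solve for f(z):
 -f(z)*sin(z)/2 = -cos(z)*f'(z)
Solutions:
 f(z) = C1/sqrt(cos(z))


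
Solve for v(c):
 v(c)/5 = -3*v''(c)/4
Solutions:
 v(c) = C1*sin(2*sqrt(15)*c/15) + C2*cos(2*sqrt(15)*c/15)


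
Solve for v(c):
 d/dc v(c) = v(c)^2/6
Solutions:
 v(c) = -6/(C1 + c)


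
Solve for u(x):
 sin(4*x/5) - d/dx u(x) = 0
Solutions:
 u(x) = C1 - 5*cos(4*x/5)/4


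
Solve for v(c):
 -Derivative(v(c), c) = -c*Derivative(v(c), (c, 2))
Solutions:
 v(c) = C1 + C2*c^2


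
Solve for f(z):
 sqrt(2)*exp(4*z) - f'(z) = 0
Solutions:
 f(z) = C1 + sqrt(2)*exp(4*z)/4


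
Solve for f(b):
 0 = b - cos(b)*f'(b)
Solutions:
 f(b) = C1 + Integral(b/cos(b), b)


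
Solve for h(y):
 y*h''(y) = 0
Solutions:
 h(y) = C1 + C2*y


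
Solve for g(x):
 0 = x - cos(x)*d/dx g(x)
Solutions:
 g(x) = C1 + Integral(x/cos(x), x)


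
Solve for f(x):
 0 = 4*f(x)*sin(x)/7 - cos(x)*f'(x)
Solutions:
 f(x) = C1/cos(x)^(4/7)


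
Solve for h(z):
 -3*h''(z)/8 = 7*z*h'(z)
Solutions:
 h(z) = C1 + C2*erf(2*sqrt(21)*z/3)


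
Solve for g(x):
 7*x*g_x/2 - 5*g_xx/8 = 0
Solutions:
 g(x) = C1 + C2*erfi(sqrt(70)*x/5)


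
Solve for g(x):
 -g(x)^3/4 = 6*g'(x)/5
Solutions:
 g(x) = -2*sqrt(3)*sqrt(-1/(C1 - 5*x))
 g(x) = 2*sqrt(3)*sqrt(-1/(C1 - 5*x))


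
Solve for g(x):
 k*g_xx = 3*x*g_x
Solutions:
 g(x) = C1 + C2*erf(sqrt(6)*x*sqrt(-1/k)/2)/sqrt(-1/k)


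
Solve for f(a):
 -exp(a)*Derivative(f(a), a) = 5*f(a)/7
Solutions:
 f(a) = C1*exp(5*exp(-a)/7)


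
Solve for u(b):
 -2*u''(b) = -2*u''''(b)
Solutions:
 u(b) = C1 + C2*b + C3*exp(-b) + C4*exp(b)


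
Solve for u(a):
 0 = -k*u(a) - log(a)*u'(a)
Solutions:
 u(a) = C1*exp(-k*li(a))


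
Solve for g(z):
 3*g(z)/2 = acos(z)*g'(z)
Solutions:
 g(z) = C1*exp(3*Integral(1/acos(z), z)/2)


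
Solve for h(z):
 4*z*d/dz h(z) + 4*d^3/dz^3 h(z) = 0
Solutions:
 h(z) = C1 + Integral(C2*airyai(-z) + C3*airybi(-z), z)


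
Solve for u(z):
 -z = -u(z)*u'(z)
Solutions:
 u(z) = -sqrt(C1 + z^2)
 u(z) = sqrt(C1 + z^2)


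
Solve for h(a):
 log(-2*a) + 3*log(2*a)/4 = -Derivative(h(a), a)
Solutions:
 h(a) = C1 - 7*a*log(a)/4 + a*(-7*log(2)/4 + 7/4 - I*pi)


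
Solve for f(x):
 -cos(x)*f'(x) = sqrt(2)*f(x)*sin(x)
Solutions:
 f(x) = C1*cos(x)^(sqrt(2))


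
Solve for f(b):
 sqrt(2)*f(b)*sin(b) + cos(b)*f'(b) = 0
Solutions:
 f(b) = C1*cos(b)^(sqrt(2))


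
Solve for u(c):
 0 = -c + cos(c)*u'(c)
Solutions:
 u(c) = C1 + Integral(c/cos(c), c)


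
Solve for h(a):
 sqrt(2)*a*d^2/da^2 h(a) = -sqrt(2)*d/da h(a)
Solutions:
 h(a) = C1 + C2*log(a)


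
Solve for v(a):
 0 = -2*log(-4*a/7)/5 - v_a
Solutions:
 v(a) = C1 - 2*a*log(-a)/5 + 2*a*(-2*log(2) + 1 + log(7))/5


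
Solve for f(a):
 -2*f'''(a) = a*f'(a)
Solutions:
 f(a) = C1 + Integral(C2*airyai(-2^(2/3)*a/2) + C3*airybi(-2^(2/3)*a/2), a)


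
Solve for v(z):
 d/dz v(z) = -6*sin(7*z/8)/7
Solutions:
 v(z) = C1 + 48*cos(7*z/8)/49


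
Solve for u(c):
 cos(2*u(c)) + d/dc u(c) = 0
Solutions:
 u(c) = -asin((C1 + exp(4*c))/(C1 - exp(4*c)))/2 + pi/2
 u(c) = asin((C1 + exp(4*c))/(C1 - exp(4*c)))/2


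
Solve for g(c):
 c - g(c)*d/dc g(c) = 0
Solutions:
 g(c) = -sqrt(C1 + c^2)
 g(c) = sqrt(C1 + c^2)


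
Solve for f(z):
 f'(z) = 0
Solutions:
 f(z) = C1


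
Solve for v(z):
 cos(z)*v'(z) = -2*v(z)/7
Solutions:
 v(z) = C1*(sin(z) - 1)^(1/7)/(sin(z) + 1)^(1/7)


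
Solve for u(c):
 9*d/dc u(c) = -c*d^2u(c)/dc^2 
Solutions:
 u(c) = C1 + C2/c^8


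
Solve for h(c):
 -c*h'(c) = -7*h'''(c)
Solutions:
 h(c) = C1 + Integral(C2*airyai(7^(2/3)*c/7) + C3*airybi(7^(2/3)*c/7), c)


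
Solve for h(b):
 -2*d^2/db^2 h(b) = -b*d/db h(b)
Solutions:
 h(b) = C1 + C2*erfi(b/2)


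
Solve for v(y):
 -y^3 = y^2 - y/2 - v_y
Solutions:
 v(y) = C1 + y^4/4 + y^3/3 - y^2/4


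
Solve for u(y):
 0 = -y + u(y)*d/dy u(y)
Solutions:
 u(y) = -sqrt(C1 + y^2)
 u(y) = sqrt(C1 + y^2)


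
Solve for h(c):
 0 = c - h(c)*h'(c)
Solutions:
 h(c) = -sqrt(C1 + c^2)
 h(c) = sqrt(C1 + c^2)


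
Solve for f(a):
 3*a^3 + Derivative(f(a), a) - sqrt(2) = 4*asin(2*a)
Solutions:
 f(a) = C1 - 3*a^4/4 + 4*a*asin(2*a) + sqrt(2)*a + 2*sqrt(1 - 4*a^2)


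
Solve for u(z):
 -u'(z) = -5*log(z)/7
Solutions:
 u(z) = C1 + 5*z*log(z)/7 - 5*z/7


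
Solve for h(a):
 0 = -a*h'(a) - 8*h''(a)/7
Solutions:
 h(a) = C1 + C2*erf(sqrt(7)*a/4)


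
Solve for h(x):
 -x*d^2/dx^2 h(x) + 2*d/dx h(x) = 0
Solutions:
 h(x) = C1 + C2*x^3


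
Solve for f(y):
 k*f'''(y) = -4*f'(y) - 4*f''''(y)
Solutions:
 f(y) = C1 + C2*exp(-y*(k^2/(k^3 + sqrt(-k^6 + (k^3 + 864)^2) + 864)^(1/3) + k + (k^3 + sqrt(-k^6 + (k^3 + 864)^2) + 864)^(1/3))/12) + C3*exp(y*(-4*k^2/((-1 + sqrt(3)*I)*(k^3 + sqrt(-k^6 + (k^3 + 864)^2) + 864)^(1/3)) - 2*k + (k^3 + sqrt(-k^6 + (k^3 + 864)^2) + 864)^(1/3) - sqrt(3)*I*(k^3 + sqrt(-k^6 + (k^3 + 864)^2) + 864)^(1/3))/24) + C4*exp(y*(4*k^2/((1 + sqrt(3)*I)*(k^3 + sqrt(-k^6 + (k^3 + 864)^2) + 864)^(1/3)) - 2*k + (k^3 + sqrt(-k^6 + (k^3 + 864)^2) + 864)^(1/3) + sqrt(3)*I*(k^3 + sqrt(-k^6 + (k^3 + 864)^2) + 864)^(1/3))/24)


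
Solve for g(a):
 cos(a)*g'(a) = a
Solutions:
 g(a) = C1 + Integral(a/cos(a), a)


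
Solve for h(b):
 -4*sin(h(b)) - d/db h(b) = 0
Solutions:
 h(b) = -acos((-C1 - exp(8*b))/(C1 - exp(8*b))) + 2*pi
 h(b) = acos((-C1 - exp(8*b))/(C1 - exp(8*b)))


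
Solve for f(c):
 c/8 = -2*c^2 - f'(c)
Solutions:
 f(c) = C1 - 2*c^3/3 - c^2/16


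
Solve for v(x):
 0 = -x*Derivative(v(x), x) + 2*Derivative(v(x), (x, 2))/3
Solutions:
 v(x) = C1 + C2*erfi(sqrt(3)*x/2)


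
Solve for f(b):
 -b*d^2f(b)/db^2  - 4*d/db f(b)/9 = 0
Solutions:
 f(b) = C1 + C2*b^(5/9)


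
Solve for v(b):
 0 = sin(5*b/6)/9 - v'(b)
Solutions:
 v(b) = C1 - 2*cos(5*b/6)/15


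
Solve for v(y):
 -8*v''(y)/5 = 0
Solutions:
 v(y) = C1 + C2*y


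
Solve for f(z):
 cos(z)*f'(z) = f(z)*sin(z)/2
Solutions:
 f(z) = C1/sqrt(cos(z))


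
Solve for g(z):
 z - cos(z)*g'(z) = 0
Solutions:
 g(z) = C1 + Integral(z/cos(z), z)


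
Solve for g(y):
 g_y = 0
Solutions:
 g(y) = C1


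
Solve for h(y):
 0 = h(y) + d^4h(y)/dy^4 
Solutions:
 h(y) = (C1*sin(sqrt(2)*y/2) + C2*cos(sqrt(2)*y/2))*exp(-sqrt(2)*y/2) + (C3*sin(sqrt(2)*y/2) + C4*cos(sqrt(2)*y/2))*exp(sqrt(2)*y/2)


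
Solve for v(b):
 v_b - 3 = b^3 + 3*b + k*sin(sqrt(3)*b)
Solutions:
 v(b) = C1 + b^4/4 + 3*b^2/2 + 3*b - sqrt(3)*k*cos(sqrt(3)*b)/3


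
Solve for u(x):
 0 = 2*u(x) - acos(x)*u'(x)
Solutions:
 u(x) = C1*exp(2*Integral(1/acos(x), x))


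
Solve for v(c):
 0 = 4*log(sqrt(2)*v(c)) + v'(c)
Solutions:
 Integral(1/(2*log(_y) + log(2)), (_y, v(c)))/2 = C1 - c


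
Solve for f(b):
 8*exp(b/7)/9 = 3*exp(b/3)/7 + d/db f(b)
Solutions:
 f(b) = C1 + 56*exp(b/7)/9 - 9*exp(b/3)/7


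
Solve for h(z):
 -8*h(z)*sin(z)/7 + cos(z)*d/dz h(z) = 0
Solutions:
 h(z) = C1/cos(z)^(8/7)


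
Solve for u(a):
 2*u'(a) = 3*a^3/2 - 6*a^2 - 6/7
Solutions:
 u(a) = C1 + 3*a^4/16 - a^3 - 3*a/7


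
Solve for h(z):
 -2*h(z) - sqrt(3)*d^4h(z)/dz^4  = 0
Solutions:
 h(z) = (C1*sin(2^(3/4)*3^(7/8)*z/6) + C2*cos(2^(3/4)*3^(7/8)*z/6))*exp(-2^(3/4)*3^(7/8)*z/6) + (C3*sin(2^(3/4)*3^(7/8)*z/6) + C4*cos(2^(3/4)*3^(7/8)*z/6))*exp(2^(3/4)*3^(7/8)*z/6)


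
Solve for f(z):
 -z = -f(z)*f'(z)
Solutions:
 f(z) = -sqrt(C1 + z^2)
 f(z) = sqrt(C1 + z^2)


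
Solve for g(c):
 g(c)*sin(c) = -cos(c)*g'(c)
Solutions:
 g(c) = C1*cos(c)


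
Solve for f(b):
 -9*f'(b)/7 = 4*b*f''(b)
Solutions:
 f(b) = C1 + C2*b^(19/28)


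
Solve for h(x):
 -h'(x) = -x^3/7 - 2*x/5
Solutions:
 h(x) = C1 + x^4/28 + x^2/5


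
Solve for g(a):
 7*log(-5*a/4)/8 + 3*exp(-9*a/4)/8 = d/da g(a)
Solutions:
 g(a) = C1 + 7*a*log(-a)/8 + 7*a*(-2*log(2) - 1 + log(5))/8 - exp(-9*a/4)/6


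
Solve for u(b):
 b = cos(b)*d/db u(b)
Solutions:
 u(b) = C1 + Integral(b/cos(b), b)


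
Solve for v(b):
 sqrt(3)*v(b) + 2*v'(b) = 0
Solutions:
 v(b) = C1*exp(-sqrt(3)*b/2)


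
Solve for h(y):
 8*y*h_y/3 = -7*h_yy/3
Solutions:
 h(y) = C1 + C2*erf(2*sqrt(7)*y/7)


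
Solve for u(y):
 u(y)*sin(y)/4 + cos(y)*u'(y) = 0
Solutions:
 u(y) = C1*cos(y)^(1/4)


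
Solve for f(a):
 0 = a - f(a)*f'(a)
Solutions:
 f(a) = -sqrt(C1 + a^2)
 f(a) = sqrt(C1 + a^2)


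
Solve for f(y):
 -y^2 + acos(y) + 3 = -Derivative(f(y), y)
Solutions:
 f(y) = C1 + y^3/3 - y*acos(y) - 3*y + sqrt(1 - y^2)


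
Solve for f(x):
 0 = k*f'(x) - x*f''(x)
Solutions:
 f(x) = C1 + x^(re(k) + 1)*(C2*sin(log(x)*Abs(im(k))) + C3*cos(log(x)*im(k)))


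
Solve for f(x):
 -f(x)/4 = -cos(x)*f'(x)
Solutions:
 f(x) = C1*(sin(x) + 1)^(1/8)/(sin(x) - 1)^(1/8)


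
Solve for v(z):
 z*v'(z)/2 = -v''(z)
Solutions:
 v(z) = C1 + C2*erf(z/2)


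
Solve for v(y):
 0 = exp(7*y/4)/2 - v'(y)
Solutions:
 v(y) = C1 + 2*exp(7*y/4)/7


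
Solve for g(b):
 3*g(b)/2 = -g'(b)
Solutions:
 g(b) = C1*exp(-3*b/2)


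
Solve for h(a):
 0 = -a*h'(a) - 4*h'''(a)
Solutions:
 h(a) = C1 + Integral(C2*airyai(-2^(1/3)*a/2) + C3*airybi(-2^(1/3)*a/2), a)


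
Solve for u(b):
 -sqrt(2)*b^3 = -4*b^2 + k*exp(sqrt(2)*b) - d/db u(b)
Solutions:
 u(b) = C1 + sqrt(2)*b^4/4 - 4*b^3/3 + sqrt(2)*k*exp(sqrt(2)*b)/2


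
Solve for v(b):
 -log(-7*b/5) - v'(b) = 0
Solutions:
 v(b) = C1 - b*log(-b) + b*(-log(7) + 1 + log(5))


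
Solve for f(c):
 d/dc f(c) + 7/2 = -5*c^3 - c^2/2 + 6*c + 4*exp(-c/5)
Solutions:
 f(c) = C1 - 5*c^4/4 - c^3/6 + 3*c^2 - 7*c/2 - 20*exp(-c/5)


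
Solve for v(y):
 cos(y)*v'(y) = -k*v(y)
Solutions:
 v(y) = C1*exp(k*(log(sin(y) - 1) - log(sin(y) + 1))/2)


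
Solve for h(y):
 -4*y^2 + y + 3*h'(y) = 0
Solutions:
 h(y) = C1 + 4*y^3/9 - y^2/6


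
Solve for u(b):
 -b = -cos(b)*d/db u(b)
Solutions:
 u(b) = C1 + Integral(b/cos(b), b)


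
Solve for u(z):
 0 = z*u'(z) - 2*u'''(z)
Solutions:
 u(z) = C1 + Integral(C2*airyai(2^(2/3)*z/2) + C3*airybi(2^(2/3)*z/2), z)


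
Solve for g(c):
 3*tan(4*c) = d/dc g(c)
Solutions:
 g(c) = C1 - 3*log(cos(4*c))/4


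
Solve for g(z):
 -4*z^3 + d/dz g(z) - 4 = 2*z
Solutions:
 g(z) = C1 + z^4 + z^2 + 4*z


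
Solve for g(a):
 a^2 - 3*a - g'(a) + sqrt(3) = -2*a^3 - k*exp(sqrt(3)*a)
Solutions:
 g(a) = C1 + a^4/2 + a^3/3 - 3*a^2/2 + sqrt(3)*a + sqrt(3)*k*exp(sqrt(3)*a)/3


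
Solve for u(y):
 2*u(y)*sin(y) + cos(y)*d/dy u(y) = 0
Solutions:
 u(y) = C1*cos(y)^2


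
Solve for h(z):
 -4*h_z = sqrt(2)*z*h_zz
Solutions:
 h(z) = C1 + C2*z^(1 - 2*sqrt(2))


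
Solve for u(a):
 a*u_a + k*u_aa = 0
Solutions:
 u(a) = C1 + C2*sqrt(k)*erf(sqrt(2)*a*sqrt(1/k)/2)


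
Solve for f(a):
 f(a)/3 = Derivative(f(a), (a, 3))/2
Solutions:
 f(a) = C3*exp(2^(1/3)*3^(2/3)*a/3) + (C1*sin(2^(1/3)*3^(1/6)*a/2) + C2*cos(2^(1/3)*3^(1/6)*a/2))*exp(-2^(1/3)*3^(2/3)*a/6)


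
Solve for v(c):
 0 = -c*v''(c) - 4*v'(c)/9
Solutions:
 v(c) = C1 + C2*c^(5/9)


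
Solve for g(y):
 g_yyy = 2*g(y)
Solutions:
 g(y) = C3*exp(2^(1/3)*y) + (C1*sin(2^(1/3)*sqrt(3)*y/2) + C2*cos(2^(1/3)*sqrt(3)*y/2))*exp(-2^(1/3)*y/2)


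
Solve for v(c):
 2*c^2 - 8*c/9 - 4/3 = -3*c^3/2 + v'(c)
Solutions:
 v(c) = C1 + 3*c^4/8 + 2*c^3/3 - 4*c^2/9 - 4*c/3


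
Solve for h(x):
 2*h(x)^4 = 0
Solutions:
 h(x) = 0


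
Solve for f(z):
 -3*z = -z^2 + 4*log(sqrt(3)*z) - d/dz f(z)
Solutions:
 f(z) = C1 - z^3/3 + 3*z^2/2 + 4*z*log(z) - 4*z + z*log(9)


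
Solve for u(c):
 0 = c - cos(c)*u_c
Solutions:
 u(c) = C1 + Integral(c/cos(c), c)


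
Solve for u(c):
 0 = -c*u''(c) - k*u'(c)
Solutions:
 u(c) = C1 + c^(1 - re(k))*(C2*sin(log(c)*Abs(im(k))) + C3*cos(log(c)*im(k)))
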